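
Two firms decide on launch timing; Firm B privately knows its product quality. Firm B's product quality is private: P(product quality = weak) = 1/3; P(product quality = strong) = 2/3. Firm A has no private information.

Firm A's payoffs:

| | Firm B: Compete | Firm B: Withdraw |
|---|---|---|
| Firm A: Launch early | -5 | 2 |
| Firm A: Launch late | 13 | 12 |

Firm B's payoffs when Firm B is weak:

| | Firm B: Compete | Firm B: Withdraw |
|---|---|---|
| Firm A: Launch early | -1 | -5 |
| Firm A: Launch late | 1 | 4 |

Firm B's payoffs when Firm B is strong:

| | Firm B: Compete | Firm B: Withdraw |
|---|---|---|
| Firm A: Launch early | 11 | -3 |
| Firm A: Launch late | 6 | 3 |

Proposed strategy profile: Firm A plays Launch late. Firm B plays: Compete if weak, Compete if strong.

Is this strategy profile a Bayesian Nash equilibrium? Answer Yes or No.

No

A profile is a BNE iff every type of every player is best-responding given beliefs about the other side.
Firm A plays Launch late: E[Launch late] = 1/3·(13) + 2/3·(13) = 13; E[Launch early] = -5. Best-responding. ✓
Firm B (product quality weak), facing Launch late: Compete gives 1, Withdraw gives 4. Proposed Compete is not best — profitable deviation exists. ✗
Firm B (product quality strong), facing Launch late: Compete gives 6, Withdraw gives 3. Proposed Compete is best. ✓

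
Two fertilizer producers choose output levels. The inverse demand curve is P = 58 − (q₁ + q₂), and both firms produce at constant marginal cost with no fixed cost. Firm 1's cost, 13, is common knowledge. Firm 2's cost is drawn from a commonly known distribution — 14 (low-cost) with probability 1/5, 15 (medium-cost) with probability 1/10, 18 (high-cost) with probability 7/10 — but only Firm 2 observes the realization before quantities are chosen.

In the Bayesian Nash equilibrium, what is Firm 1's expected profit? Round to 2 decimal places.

265.69

Type-c best response for Firm 2: q₂(c) = (58 − c)/2 − q₁/2.
Firm 1 maximizes expected profit; its first-order condition is 58 − 2q₁ − E[q₂] − 13 = 0.
Substituting E[q₂] and solving: E[c₂] = 16.9, so q₁ = (58 − 2·13 + 16.9)/3 = 16.3.
E[P] = 58 − (q₁ + E[q₂]) = 29.3; Firm 1's expected profit = (E[P] − 13)·q₁ = (29.3 − 13)·16.3 = 265.69.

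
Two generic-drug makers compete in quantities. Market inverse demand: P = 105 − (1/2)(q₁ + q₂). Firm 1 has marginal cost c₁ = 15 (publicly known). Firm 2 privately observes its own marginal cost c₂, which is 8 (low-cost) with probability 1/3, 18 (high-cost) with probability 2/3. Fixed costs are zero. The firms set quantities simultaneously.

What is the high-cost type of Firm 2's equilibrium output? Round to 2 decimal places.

57.11

Type-c best response for Firm 2: q₂(c) = (105 − c) − q₁/2.
Firm 1 maximizes expected profit; its first-order condition is 105 − q₁ − (1/2)E[q₂] − 15 = 0.
Substituting E[q₂] and solving: E[c₂] = 14.6667, so q₁ = (105 − 2·15 + 14.6667)/(3/2) = 59.7778.
q₂(high-cost) = (105 − 18 − (1/2)·59.7778) = 57.1111.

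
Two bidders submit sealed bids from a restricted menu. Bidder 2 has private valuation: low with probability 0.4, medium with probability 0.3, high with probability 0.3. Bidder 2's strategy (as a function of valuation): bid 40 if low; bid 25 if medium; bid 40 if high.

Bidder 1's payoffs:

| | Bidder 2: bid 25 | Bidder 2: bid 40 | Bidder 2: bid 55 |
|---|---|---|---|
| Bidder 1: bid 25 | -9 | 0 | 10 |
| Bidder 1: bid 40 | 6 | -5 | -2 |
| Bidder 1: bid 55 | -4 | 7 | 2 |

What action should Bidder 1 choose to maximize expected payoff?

bid 55

E[bid 25] = 0.4·(0) + 0.3·(-9) + 0.3·(0) = -2.7
E[bid 40] = 0.4·(-5) + 0.3·(6) + 0.3·(-5) = -1.7
E[bid 55] = 0.4·(7) + 0.3·(-4) + 0.3·(7) = 3.7
Best response: bid 55 (3.7 is the largest).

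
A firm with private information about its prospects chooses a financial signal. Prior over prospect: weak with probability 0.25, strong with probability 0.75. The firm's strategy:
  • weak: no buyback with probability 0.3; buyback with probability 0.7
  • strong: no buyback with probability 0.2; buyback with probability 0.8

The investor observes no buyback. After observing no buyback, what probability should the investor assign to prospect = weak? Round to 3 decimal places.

0.333

P(no buyback) = 0.25·0.3 + 0.75·0.2 = 0.225
P(weak | no buyback) = (0.25·0.3) / 0.225 = 0.075 / 0.225 = 0.333333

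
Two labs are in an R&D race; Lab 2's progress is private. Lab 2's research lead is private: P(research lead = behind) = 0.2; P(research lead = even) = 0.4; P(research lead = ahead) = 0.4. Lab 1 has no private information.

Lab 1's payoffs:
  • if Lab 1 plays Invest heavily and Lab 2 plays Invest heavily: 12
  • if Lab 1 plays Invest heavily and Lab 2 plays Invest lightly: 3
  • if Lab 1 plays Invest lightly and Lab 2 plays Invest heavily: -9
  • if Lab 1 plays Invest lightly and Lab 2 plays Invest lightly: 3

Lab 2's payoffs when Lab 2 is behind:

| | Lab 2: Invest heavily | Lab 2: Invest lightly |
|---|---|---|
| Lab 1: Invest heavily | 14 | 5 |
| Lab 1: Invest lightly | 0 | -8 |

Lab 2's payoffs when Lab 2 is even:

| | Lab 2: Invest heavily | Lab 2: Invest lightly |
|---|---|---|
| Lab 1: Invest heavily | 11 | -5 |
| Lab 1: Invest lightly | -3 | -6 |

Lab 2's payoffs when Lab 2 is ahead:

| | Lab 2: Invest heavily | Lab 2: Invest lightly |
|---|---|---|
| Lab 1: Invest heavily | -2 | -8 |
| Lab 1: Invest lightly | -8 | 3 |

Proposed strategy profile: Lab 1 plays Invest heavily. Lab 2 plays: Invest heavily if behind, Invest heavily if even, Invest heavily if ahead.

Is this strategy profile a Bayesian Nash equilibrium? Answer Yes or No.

Lab 1 plays Invest heavily: E[Invest heavily] = 0.2·(12) + 0.4·(12) + 0.4·(12) = 12; E[Invest lightly] = -9. Best-responding. ✓
Lab 2 (research lead behind), facing Invest heavily: Invest heavily gives 14, Invest lightly gives 5. Proposed Invest heavily is best. ✓
Lab 2 (research lead even), facing Invest heavily: Invest heavily gives 11, Invest lightly gives -5. Proposed Invest heavily is best. ✓
Lab 2 (research lead ahead), facing Invest heavily: Invest heavily gives -2, Invest lightly gives -8. Proposed Invest heavily is best. ✓

Yes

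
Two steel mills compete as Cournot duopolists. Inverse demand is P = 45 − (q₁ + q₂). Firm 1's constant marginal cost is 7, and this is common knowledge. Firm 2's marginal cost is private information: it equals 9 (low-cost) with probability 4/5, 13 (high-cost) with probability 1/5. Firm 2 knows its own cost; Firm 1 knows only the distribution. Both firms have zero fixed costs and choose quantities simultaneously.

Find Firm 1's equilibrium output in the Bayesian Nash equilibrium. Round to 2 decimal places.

13.60

Firm 2 with cost c maximizes (45 − (q₁+q₂) − c)·q₂, giving q₂(c) = (45 − c − q₁)/2.
E[c₂] = 4/5·9 + 1/5·13 = 9.8
Firm 1's FOC against E[q₂] yields q₁ = (45 − 2·7 + E[c₂])/3 = (45 − 14 + 9.8)/3 = 13.6.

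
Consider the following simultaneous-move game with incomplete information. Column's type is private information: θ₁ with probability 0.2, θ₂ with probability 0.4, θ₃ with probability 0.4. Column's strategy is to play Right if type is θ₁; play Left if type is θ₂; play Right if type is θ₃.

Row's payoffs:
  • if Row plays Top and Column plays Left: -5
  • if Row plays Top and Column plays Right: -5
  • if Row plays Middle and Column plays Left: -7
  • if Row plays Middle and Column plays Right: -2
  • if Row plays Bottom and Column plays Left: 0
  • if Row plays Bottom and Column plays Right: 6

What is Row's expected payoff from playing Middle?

Take the expectation over Column's type, weighting each type's action by its prior probability.
E[Middle] = 0.2·(-2) + 0.4·(-7) + 0.4·(-2) = (-0.4) + (-2.8) + (-0.8) = -4

-4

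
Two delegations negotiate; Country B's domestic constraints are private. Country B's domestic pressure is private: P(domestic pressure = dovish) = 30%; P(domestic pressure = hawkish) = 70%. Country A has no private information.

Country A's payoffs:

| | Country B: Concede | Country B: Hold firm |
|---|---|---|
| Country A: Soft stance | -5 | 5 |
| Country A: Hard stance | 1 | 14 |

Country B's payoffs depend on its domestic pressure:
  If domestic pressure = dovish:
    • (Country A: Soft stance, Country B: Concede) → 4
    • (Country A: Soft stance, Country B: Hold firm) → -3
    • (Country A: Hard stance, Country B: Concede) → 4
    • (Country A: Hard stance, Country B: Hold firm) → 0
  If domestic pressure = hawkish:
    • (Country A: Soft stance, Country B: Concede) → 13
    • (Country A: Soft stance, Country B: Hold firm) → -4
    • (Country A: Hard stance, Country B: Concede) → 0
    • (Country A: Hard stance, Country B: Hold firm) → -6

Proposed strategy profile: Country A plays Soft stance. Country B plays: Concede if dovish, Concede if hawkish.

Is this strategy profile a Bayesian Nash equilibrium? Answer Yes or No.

No

A profile is a BNE iff every type of every player is best-responding given beliefs about the other side.
Country A plays Soft stance: E[Soft stance] = 0.3·(-5) + 0.7·(-5) = -5; E[Hard stance] = 1. Not best-responding. ✗
Country B (domestic pressure dovish), facing Soft stance: Concede gives 4, Hold firm gives -3. Proposed Concede is best. ✓
Country B (domestic pressure hawkish), facing Soft stance: Concede gives 13, Hold firm gives -4. Proposed Concede is best. ✓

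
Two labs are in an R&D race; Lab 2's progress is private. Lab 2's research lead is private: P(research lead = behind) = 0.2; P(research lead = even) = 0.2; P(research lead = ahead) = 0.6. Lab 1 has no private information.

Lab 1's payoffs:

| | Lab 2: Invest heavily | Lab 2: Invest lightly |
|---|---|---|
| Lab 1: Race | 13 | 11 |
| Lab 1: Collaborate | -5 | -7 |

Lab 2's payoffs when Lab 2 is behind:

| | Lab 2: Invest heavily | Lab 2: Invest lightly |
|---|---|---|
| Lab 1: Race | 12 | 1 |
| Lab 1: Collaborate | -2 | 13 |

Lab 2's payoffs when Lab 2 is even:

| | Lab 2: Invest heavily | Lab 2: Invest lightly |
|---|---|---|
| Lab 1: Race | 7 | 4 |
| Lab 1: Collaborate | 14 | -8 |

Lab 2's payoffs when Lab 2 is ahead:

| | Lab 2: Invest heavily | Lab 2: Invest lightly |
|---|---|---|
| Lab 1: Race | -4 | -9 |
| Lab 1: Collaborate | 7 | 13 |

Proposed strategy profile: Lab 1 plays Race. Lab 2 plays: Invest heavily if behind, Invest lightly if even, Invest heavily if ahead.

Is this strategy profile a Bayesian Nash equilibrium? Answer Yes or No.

Lab 1 plays Race: E[Race] = 0.2·(13) + 0.2·(11) + 0.6·(13) = 12.6; E[Collaborate] = -5.4. Best-responding. ✓
Lab 2 (research lead behind), facing Race: Invest heavily gives 12, Invest lightly gives 1. Proposed Invest heavily is best. ✓
Lab 2 (research lead even), facing Race: Invest heavily gives 7, Invest lightly gives 4. Proposed Invest lightly is not best — profitable deviation exists. ✗
Lab 2 (research lead ahead), facing Race: Invest heavily gives -4, Invest lightly gives -9. Proposed Invest heavily is best. ✓

No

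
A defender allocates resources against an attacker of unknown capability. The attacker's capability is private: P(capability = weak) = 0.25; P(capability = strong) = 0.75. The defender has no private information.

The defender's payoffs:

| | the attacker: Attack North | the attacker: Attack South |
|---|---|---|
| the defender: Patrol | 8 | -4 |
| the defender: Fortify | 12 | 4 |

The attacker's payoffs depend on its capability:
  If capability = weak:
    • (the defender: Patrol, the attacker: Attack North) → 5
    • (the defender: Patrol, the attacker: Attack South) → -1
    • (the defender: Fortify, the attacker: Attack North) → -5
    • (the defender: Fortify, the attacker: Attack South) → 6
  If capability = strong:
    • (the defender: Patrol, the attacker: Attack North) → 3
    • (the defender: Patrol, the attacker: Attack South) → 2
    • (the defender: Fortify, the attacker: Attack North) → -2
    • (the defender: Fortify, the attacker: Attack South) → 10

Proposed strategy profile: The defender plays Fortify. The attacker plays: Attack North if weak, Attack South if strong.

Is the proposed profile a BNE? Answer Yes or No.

The defender plays Fortify: E[Fortify] = 0.25·(12) + 0.75·(4) = 6; E[Patrol] = -1. Best-responding. ✓
The attacker (capability weak), facing Fortify: Attack North gives -5, Attack South gives 6. Proposed Attack North is not best — profitable deviation exists. ✗
The attacker (capability strong), facing Fortify: Attack North gives -2, Attack South gives 10. Proposed Attack South is best. ✓

No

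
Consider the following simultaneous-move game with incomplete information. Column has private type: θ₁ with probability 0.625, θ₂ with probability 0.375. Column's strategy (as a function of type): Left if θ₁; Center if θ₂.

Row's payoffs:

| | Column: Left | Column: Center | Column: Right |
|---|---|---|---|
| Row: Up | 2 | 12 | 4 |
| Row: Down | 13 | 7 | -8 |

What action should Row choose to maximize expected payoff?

E[Up] = 0.625·(2) + 0.375·(12) = 5.75
E[Down] = 0.625·(13) + 0.375·(7) = 10.75
Best response: Down (10.75 is the largest).

Down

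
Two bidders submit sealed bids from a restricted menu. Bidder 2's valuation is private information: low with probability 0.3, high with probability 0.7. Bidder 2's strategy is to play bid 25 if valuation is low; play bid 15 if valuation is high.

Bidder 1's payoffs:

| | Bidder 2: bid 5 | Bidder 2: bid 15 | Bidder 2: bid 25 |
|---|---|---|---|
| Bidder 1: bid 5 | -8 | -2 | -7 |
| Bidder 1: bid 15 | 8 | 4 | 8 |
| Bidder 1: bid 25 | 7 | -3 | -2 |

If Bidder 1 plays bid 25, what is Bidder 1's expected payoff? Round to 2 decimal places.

Take the expectation over Bidder 2's valuation, weighting each type's action by its prior probability.
E[bid 25] = 0.3·(-2) + 0.7·(-3) = (-0.6) + (-2.1) = -2.7

-2.70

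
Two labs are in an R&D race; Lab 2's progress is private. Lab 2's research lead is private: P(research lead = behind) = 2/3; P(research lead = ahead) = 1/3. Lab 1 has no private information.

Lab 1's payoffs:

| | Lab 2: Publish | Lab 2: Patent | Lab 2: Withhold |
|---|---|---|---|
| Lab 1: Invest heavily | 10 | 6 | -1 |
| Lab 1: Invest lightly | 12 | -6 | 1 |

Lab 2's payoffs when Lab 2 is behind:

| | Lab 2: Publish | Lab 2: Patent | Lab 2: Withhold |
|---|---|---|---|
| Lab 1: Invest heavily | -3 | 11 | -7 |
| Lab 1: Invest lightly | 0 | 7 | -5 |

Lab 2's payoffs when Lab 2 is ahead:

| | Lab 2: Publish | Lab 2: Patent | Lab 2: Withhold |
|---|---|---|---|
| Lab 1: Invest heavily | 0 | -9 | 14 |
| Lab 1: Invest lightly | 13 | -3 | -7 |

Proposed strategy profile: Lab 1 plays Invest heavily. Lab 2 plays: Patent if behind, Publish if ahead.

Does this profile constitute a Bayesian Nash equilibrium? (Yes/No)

Lab 1 plays Invest heavily: E[Invest heavily] = 2/3·(6) + 1/3·(10) = 22/3; E[Invest lightly] = 0. Best-responding. ✓
Lab 2 (research lead behind), facing Invest heavily: Publish gives -3, Patent gives 11, Withhold gives -7. Proposed Patent is best. ✓
Lab 2 (research lead ahead), facing Invest heavily: Publish gives 0, Patent gives -9, Withhold gives 14. Proposed Publish is not best — profitable deviation exists. ✗

No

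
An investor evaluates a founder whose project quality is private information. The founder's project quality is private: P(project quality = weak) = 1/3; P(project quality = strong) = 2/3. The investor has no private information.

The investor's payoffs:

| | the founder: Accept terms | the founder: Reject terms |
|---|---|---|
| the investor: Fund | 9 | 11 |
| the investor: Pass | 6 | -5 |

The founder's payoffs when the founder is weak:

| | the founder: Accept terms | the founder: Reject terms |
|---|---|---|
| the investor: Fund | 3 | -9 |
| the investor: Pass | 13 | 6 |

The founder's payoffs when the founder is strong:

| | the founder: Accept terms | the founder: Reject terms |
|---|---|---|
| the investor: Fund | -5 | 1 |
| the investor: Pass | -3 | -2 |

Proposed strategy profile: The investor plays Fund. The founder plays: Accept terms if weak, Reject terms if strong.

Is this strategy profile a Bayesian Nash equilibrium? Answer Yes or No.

A profile is a BNE iff every type of every player is best-responding given beliefs about the other side.
The investor plays Fund: E[Fund] = 1/3·(9) + 2/3·(11) = 31/3; E[Pass] = -4/3. Best-responding. ✓
The founder (project quality weak), facing Fund: Accept terms gives 3, Reject terms gives -9. Proposed Accept terms is best. ✓
The founder (project quality strong), facing Fund: Accept terms gives -5, Reject terms gives 1. Proposed Reject terms is best. ✓

Yes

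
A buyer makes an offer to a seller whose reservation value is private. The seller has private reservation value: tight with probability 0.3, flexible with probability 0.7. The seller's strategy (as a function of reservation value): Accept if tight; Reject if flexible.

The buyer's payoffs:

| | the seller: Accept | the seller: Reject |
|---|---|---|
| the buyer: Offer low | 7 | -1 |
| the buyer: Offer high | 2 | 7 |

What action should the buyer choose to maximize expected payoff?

Offer high

E[Offer low] = 0.3·(7) + 0.7·(-1) = 1.4
E[Offer high] = 0.3·(2) + 0.7·(7) = 5.5
Best response: Offer high (5.5 is the largest).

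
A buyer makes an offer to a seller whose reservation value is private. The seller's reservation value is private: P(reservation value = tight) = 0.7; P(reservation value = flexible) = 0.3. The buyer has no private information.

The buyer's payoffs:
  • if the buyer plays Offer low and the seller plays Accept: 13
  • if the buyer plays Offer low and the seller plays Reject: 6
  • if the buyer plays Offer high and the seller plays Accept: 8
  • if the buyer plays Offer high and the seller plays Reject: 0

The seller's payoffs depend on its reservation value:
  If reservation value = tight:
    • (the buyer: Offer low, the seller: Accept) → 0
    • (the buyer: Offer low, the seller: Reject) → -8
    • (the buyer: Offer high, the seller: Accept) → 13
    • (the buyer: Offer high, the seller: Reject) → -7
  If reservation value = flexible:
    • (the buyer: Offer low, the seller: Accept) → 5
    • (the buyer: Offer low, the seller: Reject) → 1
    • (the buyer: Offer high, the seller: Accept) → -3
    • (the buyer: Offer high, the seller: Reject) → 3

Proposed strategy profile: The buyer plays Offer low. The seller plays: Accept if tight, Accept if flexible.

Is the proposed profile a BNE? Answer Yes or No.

Yes

The buyer plays Offer low: E[Offer low] = 0.7·(13) + 0.3·(13) = 13; E[Offer high] = 8. Best-responding. ✓
The seller (reservation value tight), facing Offer low: Accept gives 0, Reject gives -8. Proposed Accept is best. ✓
The seller (reservation value flexible), facing Offer low: Accept gives 5, Reject gives 1. Proposed Accept is best. ✓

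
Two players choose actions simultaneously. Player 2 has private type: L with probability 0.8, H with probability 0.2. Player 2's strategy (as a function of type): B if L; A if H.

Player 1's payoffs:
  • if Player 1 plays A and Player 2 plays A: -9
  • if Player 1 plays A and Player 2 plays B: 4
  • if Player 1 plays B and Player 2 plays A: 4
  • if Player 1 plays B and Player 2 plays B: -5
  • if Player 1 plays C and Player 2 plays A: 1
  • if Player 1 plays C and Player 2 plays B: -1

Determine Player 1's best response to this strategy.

A

E[A] = 0.8·(4) + 0.2·(-9) = 1.4
E[B] = 0.8·(-5) + 0.2·(4) = -3.2
E[C] = 0.8·(-1) + 0.2·(1) = -0.6
Best response: A (1.4 is the largest).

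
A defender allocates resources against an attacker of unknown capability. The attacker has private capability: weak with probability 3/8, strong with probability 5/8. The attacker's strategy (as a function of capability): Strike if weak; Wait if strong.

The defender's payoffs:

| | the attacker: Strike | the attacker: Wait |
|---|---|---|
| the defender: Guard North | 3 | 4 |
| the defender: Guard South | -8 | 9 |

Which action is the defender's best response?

Guard North

E[Guard North] = 3/8·(3) + 5/8·(4) = 29/8
E[Guard South] = 3/8·(-8) + 5/8·(9) = 21/8
Best response: Guard North (29/8 is the largest).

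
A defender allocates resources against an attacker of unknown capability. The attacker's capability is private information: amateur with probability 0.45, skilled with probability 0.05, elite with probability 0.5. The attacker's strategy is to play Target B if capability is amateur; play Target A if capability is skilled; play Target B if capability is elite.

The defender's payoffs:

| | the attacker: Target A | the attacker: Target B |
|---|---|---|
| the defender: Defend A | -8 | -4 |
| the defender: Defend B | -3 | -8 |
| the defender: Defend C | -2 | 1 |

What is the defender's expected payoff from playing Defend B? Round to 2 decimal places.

-7.75

E[Defend B] = 0.45·(-8) + 0.05·(-3) + 0.5·(-8) = (-3.6) + (-0.15) + (-4) = -7.75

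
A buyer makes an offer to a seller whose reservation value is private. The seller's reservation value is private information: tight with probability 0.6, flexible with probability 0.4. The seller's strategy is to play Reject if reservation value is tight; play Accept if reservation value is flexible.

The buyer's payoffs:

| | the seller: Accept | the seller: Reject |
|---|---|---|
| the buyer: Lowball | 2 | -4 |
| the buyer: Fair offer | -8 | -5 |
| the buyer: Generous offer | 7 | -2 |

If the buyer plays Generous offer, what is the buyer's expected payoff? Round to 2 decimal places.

E[Generous offer] = 0.6·(-2) + 0.4·7 = (-1.2) + 2.8 = 1.6

1.60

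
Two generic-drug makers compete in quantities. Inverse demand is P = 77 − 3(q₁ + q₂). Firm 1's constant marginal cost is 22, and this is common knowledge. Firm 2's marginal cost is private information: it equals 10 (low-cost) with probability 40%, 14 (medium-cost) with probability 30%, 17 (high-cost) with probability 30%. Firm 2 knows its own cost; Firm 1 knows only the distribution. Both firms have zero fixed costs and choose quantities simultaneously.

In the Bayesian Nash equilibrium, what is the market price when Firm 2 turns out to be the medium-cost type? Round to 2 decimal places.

37.78

Type-c best response for Firm 2: q₂(c) = (77 − c)/6 − q₁/2.
Firm 1 maximizes expected profit; its first-order condition is 77 − 6q₁ − 3E[q₂] − 22 = 0.
Substituting E[q₂] and solving: E[c₂] = 13.3, so q₁ = (77 − 2·22 + 13.3)/9 = 5.14444.
q₂(medium-cost) = 7.92778, so P = 77 − 3·(5.14444 + 7.92778) = 37.7833.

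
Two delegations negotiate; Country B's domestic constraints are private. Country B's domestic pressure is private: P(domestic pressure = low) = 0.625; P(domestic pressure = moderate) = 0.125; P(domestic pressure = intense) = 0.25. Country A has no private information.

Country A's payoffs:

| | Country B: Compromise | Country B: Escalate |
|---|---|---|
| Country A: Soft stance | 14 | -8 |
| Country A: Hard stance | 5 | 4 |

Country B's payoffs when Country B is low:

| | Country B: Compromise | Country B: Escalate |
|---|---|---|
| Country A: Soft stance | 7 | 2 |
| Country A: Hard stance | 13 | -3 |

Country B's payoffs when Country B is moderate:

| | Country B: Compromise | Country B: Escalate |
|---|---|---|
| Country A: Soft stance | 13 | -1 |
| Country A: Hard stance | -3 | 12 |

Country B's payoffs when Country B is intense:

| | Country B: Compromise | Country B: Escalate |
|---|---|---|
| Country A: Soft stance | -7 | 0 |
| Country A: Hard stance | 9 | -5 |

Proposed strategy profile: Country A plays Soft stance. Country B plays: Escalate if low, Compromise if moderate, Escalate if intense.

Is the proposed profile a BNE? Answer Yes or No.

No

Country A plays Soft stance: E[Soft stance] = 0.625·(-8) + 0.125·(14) + 0.25·(-8) = -5.25; E[Hard stance] = 4.125. Not best-responding. ✗
Country B (domestic pressure low), facing Soft stance: Compromise gives 7, Escalate gives 2. Proposed Escalate is not best — profitable deviation exists. ✗
Country B (domestic pressure moderate), facing Soft stance: Compromise gives 13, Escalate gives -1. Proposed Compromise is best. ✓
Country B (domestic pressure intense), facing Soft stance: Compromise gives -7, Escalate gives 0. Proposed Escalate is best. ✓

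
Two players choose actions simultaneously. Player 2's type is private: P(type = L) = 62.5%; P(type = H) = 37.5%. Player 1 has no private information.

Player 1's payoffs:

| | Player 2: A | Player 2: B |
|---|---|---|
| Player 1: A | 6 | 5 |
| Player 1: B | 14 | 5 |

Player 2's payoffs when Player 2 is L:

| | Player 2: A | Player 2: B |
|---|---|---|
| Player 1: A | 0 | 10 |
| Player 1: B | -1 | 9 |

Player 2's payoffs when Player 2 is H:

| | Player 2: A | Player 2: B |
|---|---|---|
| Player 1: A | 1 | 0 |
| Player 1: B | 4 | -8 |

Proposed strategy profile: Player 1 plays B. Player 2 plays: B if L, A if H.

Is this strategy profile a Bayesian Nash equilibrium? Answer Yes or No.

Yes

A profile is a BNE iff every type of every player is best-responding given beliefs about the other side.
Player 1 plays B: E[B] = 0.625·(5) + 0.375·(14) = 8.375; E[A] = 5.375. Best-responding. ✓
Player 2 (type L), facing B: A gives -1, B gives 9. Proposed B is best. ✓
Player 2 (type H), facing B: A gives 4, B gives -8. Proposed A is best. ✓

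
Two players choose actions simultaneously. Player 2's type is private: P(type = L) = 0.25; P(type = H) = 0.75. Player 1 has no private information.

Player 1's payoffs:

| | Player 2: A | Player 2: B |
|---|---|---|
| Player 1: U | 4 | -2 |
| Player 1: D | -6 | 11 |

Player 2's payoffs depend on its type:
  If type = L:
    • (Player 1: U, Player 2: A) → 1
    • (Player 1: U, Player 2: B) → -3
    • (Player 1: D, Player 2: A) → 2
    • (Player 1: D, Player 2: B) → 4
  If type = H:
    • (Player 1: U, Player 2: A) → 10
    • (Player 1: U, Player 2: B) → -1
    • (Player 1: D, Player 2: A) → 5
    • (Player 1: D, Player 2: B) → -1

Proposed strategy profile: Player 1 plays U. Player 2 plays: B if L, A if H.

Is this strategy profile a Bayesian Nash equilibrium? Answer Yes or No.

No

Player 1 plays U: E[U] = 0.25·(-2) + 0.75·(4) = 2.5; E[D] = -1.75. Best-responding. ✓
Player 2 (type L), facing U: A gives 1, B gives -3. Proposed B is not best — profitable deviation exists. ✗
Player 2 (type H), facing U: A gives 10, B gives -1. Proposed A is best. ✓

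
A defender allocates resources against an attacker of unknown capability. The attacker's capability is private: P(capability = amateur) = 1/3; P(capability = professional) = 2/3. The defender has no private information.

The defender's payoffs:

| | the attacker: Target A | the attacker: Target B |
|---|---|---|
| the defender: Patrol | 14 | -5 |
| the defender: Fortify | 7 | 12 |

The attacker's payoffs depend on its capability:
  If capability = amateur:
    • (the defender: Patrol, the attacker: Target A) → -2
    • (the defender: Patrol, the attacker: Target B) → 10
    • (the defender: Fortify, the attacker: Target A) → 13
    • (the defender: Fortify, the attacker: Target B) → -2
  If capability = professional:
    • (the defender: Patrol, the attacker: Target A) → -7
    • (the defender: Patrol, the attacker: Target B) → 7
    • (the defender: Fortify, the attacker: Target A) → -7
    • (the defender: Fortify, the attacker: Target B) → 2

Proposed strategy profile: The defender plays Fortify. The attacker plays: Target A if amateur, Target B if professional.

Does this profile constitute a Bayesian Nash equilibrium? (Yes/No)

The defender plays Fortify: E[Fortify] = 1/3·(7) + 2/3·(12) = 31/3; E[Patrol] = 4/3. Best-responding. ✓
The attacker (capability amateur), facing Fortify: Target A gives 13, Target B gives -2. Proposed Target A is best. ✓
The attacker (capability professional), facing Fortify: Target A gives -7, Target B gives 2. Proposed Target B is best. ✓

Yes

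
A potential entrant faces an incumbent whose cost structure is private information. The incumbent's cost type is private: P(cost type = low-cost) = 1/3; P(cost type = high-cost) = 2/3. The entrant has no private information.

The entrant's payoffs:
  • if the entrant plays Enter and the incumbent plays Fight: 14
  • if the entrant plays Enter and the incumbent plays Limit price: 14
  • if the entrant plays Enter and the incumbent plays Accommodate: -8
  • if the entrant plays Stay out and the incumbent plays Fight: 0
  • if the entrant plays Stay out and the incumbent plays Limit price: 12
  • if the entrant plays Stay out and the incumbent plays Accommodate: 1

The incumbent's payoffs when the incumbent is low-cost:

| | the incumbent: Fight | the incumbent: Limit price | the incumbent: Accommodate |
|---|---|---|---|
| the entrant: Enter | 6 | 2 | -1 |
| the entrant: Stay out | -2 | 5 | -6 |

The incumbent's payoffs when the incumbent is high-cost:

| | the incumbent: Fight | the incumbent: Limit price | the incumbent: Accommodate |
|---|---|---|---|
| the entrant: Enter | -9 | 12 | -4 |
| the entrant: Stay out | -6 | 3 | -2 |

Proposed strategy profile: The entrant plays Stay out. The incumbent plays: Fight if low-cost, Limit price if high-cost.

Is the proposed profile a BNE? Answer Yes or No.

The entrant plays Stay out: E[Stay out] = 1/3·(0) + 2/3·(12) = 8; E[Enter] = 14. Not best-responding. ✗
The incumbent (cost type low-cost), facing Stay out: Fight gives -2, Limit price gives 5, Accommodate gives -6. Proposed Fight is not best — profitable deviation exists. ✗
The incumbent (cost type high-cost), facing Stay out: Fight gives -6, Limit price gives 3, Accommodate gives -2. Proposed Limit price is best. ✓

No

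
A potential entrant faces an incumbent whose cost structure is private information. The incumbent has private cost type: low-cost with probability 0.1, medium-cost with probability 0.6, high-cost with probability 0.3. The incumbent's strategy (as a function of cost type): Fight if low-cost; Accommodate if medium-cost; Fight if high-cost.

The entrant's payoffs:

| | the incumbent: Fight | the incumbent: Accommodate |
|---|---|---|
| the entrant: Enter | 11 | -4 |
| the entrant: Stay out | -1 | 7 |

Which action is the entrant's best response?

Stay out

Compute the entrant's expected payoff for each action, taking the expectation over the incumbent's type.
E[Enter] = 0.1·(11) + 0.6·(-4) + 0.3·(11) = 2
E[Stay out] = 0.1·(-1) + 0.6·(7) + 0.3·(-1) = 3.8
Best response: Stay out (3.8 is the largest).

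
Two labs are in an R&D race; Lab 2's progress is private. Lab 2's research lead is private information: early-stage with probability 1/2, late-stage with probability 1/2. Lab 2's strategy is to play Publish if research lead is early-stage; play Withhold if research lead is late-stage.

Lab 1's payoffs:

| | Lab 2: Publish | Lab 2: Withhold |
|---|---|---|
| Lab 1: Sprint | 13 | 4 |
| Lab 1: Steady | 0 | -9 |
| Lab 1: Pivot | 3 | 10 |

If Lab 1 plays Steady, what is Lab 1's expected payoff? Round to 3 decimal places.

-4.500

Take the expectation over Lab 2's research lead, weighting each type's action by its prior probability.
E[Steady] = 1/2·0 + 1/2·(-9) = 0 + (-9/2) = -9/2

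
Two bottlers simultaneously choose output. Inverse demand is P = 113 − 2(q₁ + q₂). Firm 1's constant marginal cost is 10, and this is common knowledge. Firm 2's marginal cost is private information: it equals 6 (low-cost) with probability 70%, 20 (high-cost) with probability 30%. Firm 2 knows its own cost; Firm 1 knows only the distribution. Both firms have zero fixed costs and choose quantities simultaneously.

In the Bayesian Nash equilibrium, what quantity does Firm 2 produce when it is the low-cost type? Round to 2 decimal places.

18.15

Firm 2 with cost c maximizes (113 − 2(q₁+q₂) − c)·q₂, giving q₂(c) = (113 − c − 2q₁)/4.
E[c₂] = 0.7·6 + 0.3·20 = 10.2
Firm 1's FOC against E[q₂] yields q₁ = (113 − 2·10 + E[c₂])/6 = (113 − 20 + 10.2)/6 = 17.2.
q₂(low-cost) = (113 − 6 − 2·17.2)/4 = 18.15.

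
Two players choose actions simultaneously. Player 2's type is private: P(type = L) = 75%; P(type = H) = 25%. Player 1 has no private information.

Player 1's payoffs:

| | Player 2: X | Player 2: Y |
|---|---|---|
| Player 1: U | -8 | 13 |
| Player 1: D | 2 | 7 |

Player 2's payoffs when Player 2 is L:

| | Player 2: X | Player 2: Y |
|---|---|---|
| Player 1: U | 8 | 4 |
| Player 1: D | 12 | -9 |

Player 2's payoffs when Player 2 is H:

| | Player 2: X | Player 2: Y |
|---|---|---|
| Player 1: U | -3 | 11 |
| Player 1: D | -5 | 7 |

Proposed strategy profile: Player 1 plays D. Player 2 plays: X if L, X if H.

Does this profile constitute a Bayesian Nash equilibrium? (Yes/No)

No

A profile is a BNE iff every type of every player is best-responding given beliefs about the other side.
Player 1 plays D: E[D] = 0.75·(2) + 0.25·(2) = 2; E[U] = -8. Best-responding. ✓
Player 2 (type L), facing D: X gives 12, Y gives -9. Proposed X is best. ✓
Player 2 (type H), facing D: X gives -5, Y gives 7. Proposed X is not best — profitable deviation exists. ✗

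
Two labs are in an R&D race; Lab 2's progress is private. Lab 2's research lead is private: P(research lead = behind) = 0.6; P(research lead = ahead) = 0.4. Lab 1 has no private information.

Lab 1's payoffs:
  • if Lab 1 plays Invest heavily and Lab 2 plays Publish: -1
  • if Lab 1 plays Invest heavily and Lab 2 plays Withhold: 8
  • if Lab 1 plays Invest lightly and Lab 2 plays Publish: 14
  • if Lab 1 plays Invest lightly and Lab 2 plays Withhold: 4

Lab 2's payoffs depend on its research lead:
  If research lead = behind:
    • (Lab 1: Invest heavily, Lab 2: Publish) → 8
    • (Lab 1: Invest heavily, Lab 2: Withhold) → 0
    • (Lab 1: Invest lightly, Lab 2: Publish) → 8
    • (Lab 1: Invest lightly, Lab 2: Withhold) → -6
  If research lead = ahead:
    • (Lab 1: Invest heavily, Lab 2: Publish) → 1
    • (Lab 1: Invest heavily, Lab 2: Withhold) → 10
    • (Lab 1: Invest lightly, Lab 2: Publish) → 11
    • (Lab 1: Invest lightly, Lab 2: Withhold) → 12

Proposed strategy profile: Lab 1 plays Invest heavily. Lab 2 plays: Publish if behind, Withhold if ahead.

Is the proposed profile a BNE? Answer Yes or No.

Lab 1 plays Invest heavily: E[Invest heavily] = 0.6·(-1) + 0.4·(8) = 2.6; E[Invest lightly] = 10. Not best-responding. ✗
Lab 2 (research lead behind), facing Invest heavily: Publish gives 8, Withhold gives 0. Proposed Publish is best. ✓
Lab 2 (research lead ahead), facing Invest heavily: Publish gives 1, Withhold gives 10. Proposed Withhold is best. ✓

No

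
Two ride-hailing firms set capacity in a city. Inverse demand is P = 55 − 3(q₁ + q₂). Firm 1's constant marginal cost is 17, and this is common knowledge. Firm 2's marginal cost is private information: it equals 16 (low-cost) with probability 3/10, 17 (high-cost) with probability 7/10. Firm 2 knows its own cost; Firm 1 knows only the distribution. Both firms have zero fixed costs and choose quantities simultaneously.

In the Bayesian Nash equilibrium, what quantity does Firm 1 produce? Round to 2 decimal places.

Type-c best response for Firm 2: q₂(c) = (55 − c)/6 − q₁/2.
Firm 1 maximizes expected profit; its first-order condition is 55 − 6q₁ − 3E[q₂] − 17 = 0.
Substituting E[q₂] and solving: E[c₂] = 16.7, so q₁ = (55 − 2·17 + 16.7)/9 = 4.18889.

4.19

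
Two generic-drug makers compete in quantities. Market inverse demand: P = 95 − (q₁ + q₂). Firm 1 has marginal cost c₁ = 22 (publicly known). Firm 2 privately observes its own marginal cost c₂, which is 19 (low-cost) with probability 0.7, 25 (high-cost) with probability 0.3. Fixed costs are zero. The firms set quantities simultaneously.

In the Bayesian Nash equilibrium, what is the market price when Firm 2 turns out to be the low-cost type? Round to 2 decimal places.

45.03

Type-c best response for Firm 2: q₂(c) = (95 − c)/2 − q₁/2.
Firm 1 maximizes expected profit; its first-order condition is 95 − 2q₁ − E[q₂] − 22 = 0.
Substituting E[q₂] and solving: E[c₂] = 20.8, so q₁ = (95 − 2·22 + 20.8)/3 = 23.9333.
q₂(low-cost) = 26.0333, so P = 95 − (23.9333 + 26.0333) = 45.0333.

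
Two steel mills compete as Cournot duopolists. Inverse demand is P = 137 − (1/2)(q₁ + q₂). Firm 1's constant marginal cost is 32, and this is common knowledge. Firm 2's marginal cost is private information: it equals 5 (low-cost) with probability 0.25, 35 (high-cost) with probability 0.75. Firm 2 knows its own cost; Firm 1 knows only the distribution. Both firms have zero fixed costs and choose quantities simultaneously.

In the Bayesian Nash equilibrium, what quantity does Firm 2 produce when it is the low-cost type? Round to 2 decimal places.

98.50

Type-c best response for Firm 2: q₂(c) = (137 − c) − q₁/2.
Firm 1 maximizes expected profit; its first-order condition is 137 − q₁ − (1/2)E[q₂] − 32 = 0.
Substituting E[q₂] and solving: E[c₂] = 27.5, so q₁ = (137 − 2·32 + 27.5)/(3/2) = 67.
q₂(low-cost) = (137 − 5 − (1/2)·67) = 98.5.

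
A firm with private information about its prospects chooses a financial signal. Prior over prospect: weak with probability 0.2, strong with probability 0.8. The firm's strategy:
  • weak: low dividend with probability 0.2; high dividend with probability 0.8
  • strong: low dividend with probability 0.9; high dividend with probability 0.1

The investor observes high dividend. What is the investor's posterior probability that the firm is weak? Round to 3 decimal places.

P(high dividend) = 0.2·0.8 + 0.8·0.1 = 0.24
P(weak | high dividend) = (0.2·0.8) / 0.24 = 0.16 / 0.24 = 0.666667

0.667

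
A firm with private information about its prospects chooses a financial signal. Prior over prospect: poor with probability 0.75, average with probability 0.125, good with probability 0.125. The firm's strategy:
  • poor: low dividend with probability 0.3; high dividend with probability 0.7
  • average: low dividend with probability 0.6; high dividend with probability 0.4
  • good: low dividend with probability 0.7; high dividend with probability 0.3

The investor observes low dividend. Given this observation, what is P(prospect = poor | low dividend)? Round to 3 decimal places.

0.581

P(low dividend) = 0.75·0.3 + 0.125·0.6 + 0.125·0.7 = 0.3875
P(poor | low dividend) = (0.75·0.3) / 0.3875 = 0.225 / 0.3875 = 0.580645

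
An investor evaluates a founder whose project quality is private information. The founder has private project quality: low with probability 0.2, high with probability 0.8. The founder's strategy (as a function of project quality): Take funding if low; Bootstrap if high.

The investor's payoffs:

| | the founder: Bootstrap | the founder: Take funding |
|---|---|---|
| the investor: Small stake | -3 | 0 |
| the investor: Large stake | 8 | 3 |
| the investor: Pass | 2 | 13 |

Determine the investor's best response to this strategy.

Large stake

E[Small stake] = 0.2·(0) + 0.8·(-3) = -2.4
E[Large stake] = 0.2·(3) + 0.8·(8) = 7
E[Pass] = 0.2·(13) + 0.8·(2) = 4.2
Best response: Large stake (7 is the largest).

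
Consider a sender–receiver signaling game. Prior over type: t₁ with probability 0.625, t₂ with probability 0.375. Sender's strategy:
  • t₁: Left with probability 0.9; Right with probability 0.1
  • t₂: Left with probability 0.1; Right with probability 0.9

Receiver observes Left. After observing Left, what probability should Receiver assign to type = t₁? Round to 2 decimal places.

0.94

P(Left) = 0.625·0.9 + 0.375·0.1 = 0.6
P(t₁ | Left) = (0.625·0.9) / 0.6 = 0.5625 / 0.6 = 0.9375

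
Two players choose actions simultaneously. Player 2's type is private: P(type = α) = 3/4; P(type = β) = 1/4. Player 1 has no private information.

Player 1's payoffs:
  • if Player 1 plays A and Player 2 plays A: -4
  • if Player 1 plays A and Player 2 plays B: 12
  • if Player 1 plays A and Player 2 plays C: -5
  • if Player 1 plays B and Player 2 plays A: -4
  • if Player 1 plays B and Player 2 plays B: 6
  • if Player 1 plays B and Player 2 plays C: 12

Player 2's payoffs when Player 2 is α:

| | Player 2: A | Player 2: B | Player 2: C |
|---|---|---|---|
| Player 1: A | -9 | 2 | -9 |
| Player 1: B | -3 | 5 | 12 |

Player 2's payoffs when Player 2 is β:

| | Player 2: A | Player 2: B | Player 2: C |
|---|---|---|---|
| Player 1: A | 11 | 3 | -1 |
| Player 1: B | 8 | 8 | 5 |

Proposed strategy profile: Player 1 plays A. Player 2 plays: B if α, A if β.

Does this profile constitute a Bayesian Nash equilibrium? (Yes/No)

Player 1 plays A: E[A] = 3/4·(12) + 1/4·(-4) = 8; E[B] = 7/2. Best-responding. ✓
Player 2 (type α), facing A: A gives -9, B gives 2, C gives -9. Proposed B is best. ✓
Player 2 (type β), facing A: A gives 11, B gives 3, C gives -1. Proposed A is best. ✓

Yes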